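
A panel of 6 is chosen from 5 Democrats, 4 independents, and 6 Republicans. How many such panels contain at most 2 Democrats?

3570

Split by how many Democrats are chosen (0 through 2).
Sum: C(5,0)·C(10,6) + C(5,1)·C(10,5) + C(5,2)·C(10,4) = 210 + 1260 + 2100 = 3570.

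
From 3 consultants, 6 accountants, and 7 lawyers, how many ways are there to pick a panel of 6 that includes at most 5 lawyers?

Split by how many lawyers are chosen (0 through 5).
Sum: C(7,0)·C(9,6) + C(7,1)·C(9,5) + C(7,2)·C(9,4) + C(7,3)·C(9,3) + C(7,4)·C(9,2) + C(7,5)·C(9,1) = 84 + 882 + 2646 + 2940 + 1260 + 189 = 8001.

8001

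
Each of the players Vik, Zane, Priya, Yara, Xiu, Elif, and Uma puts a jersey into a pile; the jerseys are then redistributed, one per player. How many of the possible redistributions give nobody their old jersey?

1854

This is the derangement count D_7: permutations of 7 items with no fixed point.
By inclusion–exclusion this is Σ_{j=0}^{7} (−1)^j C(7,j)·(7−j)!.
Computing: 5040 − 5040 + 2520 − 840 + 210 − 42 + 7 − 1 = 1854.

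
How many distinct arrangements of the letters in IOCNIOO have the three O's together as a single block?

60

Treat the 3 copies of O as a single block. The multiset to arrange is then {OOO, C, I, I, N}, 5 items in all.
That gives (5)!/(2!) = 60 arrangements.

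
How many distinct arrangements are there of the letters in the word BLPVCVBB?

3360

BLPVCVBB has 8 letters with B appearing 3 times and V appearing twice.
So there are 8! / (3!·2!) = 3360 distinguishable arrangements.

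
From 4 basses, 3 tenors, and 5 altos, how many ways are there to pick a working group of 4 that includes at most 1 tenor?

Split by how many tenors are chosen (0 through 1).
Sum: C(3,0)·C(9,4) + C(3,1)·C(9,3) = 126 + 252 = 378.

378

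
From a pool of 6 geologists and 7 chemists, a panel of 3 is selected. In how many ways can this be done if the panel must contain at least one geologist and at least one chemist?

Total 3-person selections from all 13: C(13,3) = 286.
Selections missing a whole group: no geologists → C(7,3) = 35; no chemists → C(6,3) = 20.
Both groups omitted at once is impossible, so 286 − 55 = 231.

231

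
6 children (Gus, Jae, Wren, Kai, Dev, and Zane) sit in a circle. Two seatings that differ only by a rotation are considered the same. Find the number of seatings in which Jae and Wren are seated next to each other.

Glue Jae and Wren into a block (2 internal orders). Seating 5 units around a circle gives (4)! arrangements.
So 2 × (4)! = 2 × 24 = 48.

48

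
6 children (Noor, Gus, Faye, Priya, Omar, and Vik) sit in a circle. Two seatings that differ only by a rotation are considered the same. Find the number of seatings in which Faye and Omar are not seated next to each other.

72

All circular seatings of 6 people number (5)! = 120.
Those with Faye next to Omar: fuse the pair into one unit and seat 5 units around a circle — 2·(4)! = 48.
Subtracting, 120 − 48 = 72.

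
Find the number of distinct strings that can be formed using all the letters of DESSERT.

1260

DESSERT has 7 letters with E appearing twice and S appearing twice.
Dividing 7! = 5040 by 2!·2! = 4 for the repeated letters gives 1260.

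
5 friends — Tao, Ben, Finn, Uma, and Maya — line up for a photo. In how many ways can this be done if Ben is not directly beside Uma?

Of the 5! = 120 arrangements, those with Ben and Uma adjacent number 2 × 4! = 48 (treat the pair as a block with 2 internal orders).
Complementary counting: 120 − 48 = 72.

72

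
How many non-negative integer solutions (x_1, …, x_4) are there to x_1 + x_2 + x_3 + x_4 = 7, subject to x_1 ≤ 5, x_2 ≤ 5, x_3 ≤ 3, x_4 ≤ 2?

By stars and bars, unrestricted non-negative solutions to x_1+…+x_4 = 7 number C(7+3,3) = 120.
Subtract solutions that violate a single cap (substitute x_i' = x_i − (cap_i+1)): x_1 ≥ 6 gives C(4,3) = 4; x_2 ≥ 6 gives C(4,3) = 4; x_3 ≥ 4 gives C(6,3) = 20; x_4 ≥ 3 gives C(7,3) = 35. Together 63.
Add back pairs where two caps are both exceeded: 0 + 0 + 0 + 0 + 0 + 1 = 1.
By inclusion–exclusion the count is 120 − 63 + 1 = 58.

58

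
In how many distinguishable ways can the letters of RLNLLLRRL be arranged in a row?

The 9 letters of RLNLLLRRL have repeats: L appearing 5 times and R appearing 3 times.
Dividing 9! = 362880 by 5!·3! = 720 for the repeated letters gives 504.

504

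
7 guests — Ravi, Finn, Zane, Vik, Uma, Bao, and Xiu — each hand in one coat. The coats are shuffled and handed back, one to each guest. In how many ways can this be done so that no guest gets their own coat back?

Count assignments avoiding every fixed point. For any j of the 7 guests fixed to their own coat, the other 7−j can be arranged in (7−j)! ways.
By inclusion–exclusion this is Σ_{j=0}^{7} (−1)^j C(7,j)·(7−j)!.
Computing: 5040 − 5040 + 2520 − 840 + 210 − 42 + 7 − 1 = 1854.

1854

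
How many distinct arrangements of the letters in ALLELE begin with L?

30

With the first slot taken by L, it remains to arrange the other 5 letters (ALELE).
Those 5 letters have E appearing twice and L appearing twice, giving (5)!/(2!·2!) = 30.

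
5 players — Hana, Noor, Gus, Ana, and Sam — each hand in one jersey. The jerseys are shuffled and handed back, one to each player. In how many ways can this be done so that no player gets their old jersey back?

This is the derangement count D_5: permutations of 5 items with no fixed point.
By inclusion–exclusion this is Σ_{j=0}^{5} (−1)^j C(5,j)·(5−j)!.
Computing: 120 − 120 + 60 − 20 + 5 − 1 = 44.

44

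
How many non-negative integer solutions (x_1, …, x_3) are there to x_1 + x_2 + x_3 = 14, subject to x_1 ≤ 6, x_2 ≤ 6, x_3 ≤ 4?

6

By stars and bars, unrestricted non-negative solutions to x_1+…+x_3 = 14 number C(14+2,2) = 120.
Subtract solutions that violate a single cap (substitute x_i' = x_i − (cap_i+1)): x_1 ≥ 7 gives C(9,2) = 36; x_2 ≥ 7 gives C(9,2) = 36; x_3 ≥ 5 gives C(11,2) = 55. Together 127.
Add back pairs where two caps are both exceeded: 1 + 6 + 6 = 13.
By inclusion–exclusion the count is 120 − 127 + 13 = 6.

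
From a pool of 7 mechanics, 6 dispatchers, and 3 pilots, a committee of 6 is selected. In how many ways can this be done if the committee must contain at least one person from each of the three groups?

With no constraint there are C(16,6) = 8008 possible selections.
Subtract selections that omit an entire group: no mechanics → C(9,6) = 84; no dispatchers → C(10,6) = 210; no pilots → C(13,6) = 1716.
Add back selections omitting two groups (i.e. drawn from a single group): C(7,6) + C(6,6) + C(3,6) = 8.
By inclusion–exclusion: 8008 − 2010 + 8 = 6006.

6006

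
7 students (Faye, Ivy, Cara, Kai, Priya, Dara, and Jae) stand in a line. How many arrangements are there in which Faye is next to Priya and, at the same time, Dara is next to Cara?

Treat {Faye,Priya} as one block (2 orders) and {Dara,Cara} as another (2 orders).
That leaves 5 units to arrange: 2 × 2 × 5! = 4 × 120 = 480.

480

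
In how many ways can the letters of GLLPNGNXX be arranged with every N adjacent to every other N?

5040

Treat the 2 copies of N as a single block. The multiset to arrange is then {NN, G, G, L, L, P, X, X}, 8 items in all.
That gives (8)!/(2!·2!·2!) = 5040 arrangements.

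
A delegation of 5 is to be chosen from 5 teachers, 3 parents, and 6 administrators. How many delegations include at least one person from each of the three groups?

1365

Total 5-person selections from all 14: C(14,5) = 2002.
Subtract selections that omit an entire group: no teachers → C(9,5) = 126; no parents → C(11,5) = 462; no administrators → C(8,5) = 56.
Add back selections omitting two groups (i.e. drawn from a single group): C(5,5) + C(3,5) + C(6,5) = 7.
By inclusion–exclusion: 2002 − 644 + 7 = 1365.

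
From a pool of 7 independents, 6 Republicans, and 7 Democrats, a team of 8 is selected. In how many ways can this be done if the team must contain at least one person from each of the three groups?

Unrestricted: C(20,8) = 125970 ways to pick any 8 of the 20.
Selections missing a whole group: no independents → C(13,8) = 1287; no Republicans → C(14,8) = 3003; no Democrats → C(13,8) = 1287.
Add back selections omitting two groups (i.e. drawn from a single group): C(7,8) + C(6,8) + C(7,8) = 0.
By inclusion–exclusion: 125970 − 5577 + 0 = 120393.

120393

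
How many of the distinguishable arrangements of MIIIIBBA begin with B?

210

With the first slot taken by B, it remains to arrange the other 7 letters (MIIIIBA).
Those 7 letters have I appearing 4 times, giving (7)!/(4!) = 210.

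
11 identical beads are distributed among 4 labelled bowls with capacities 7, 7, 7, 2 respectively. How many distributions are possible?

142

Without the upper bounds there are C(14,3) = 364 ways to split 11 among 4 bowls.
Subtract solutions that violate a single cap (substitute x_i' = x_i − (cap_i+1)): x_1 ≥ 8 gives C(6,3) = 20; x_2 ≥ 8 gives C(6,3) = 20; x_3 ≥ 8 gives C(6,3) = 20; x_4 ≥ 3 gives C(11,3) = 165. Together 225.
Add back pairs where two caps are both exceeded: 0 + 0 + 1 + 0 + 1 + 1 = 3.
By inclusion–exclusion the count is 364 − 225 + 3 = 142.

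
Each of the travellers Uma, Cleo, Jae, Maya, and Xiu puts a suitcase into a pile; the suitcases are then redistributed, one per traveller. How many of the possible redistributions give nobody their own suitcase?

44

Count assignments avoiding every fixed point. For any j of the 5 travellers fixed to their own suitcase, the other 5−j can be arranged in (5−j)! ways.
By inclusion–exclusion this is Σ_{j=0}^{5} (−1)^j C(5,j)·(5−j)!.
Computing: 120 − 120 + 60 − 20 + 5 − 1 = 44.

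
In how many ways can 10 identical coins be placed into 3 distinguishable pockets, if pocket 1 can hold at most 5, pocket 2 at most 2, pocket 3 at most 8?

Without the upper bounds there are C(12,2) = 66 ways to split 10 among 3 pockets.
Subtract solutions that violate a single cap (substitute x_i' = x_i − (cap_i+1)): x_1 ≥ 6 gives C(6,2) = 15; x_2 ≥ 3 gives C(9,2) = 36; x_3 ≥ 9 gives C(3,2) = 3. Together 54.
Add back pairs where two caps are both exceeded: 3 + 0 + 0 = 3.
By inclusion–exclusion the count is 66 − 54 + 3 = 15.

15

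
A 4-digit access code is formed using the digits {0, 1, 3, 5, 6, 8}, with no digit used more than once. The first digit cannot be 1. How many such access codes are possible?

300

The first digit has 6−1 = 5 choices (anything except 1).
The remaining 3 digits are filled from the other 5 symbols without repetition: 5 × 4 × 3 = 60.
Total: 5 × 60 = 300.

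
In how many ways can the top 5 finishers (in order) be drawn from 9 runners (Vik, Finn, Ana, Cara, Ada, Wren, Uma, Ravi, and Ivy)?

15120

There are 9 choices for 1st place, 8 for 2nd, and so on down to 5 for position 5.
That gives 9 × 8 × 7 × 6 × 5 = 15120.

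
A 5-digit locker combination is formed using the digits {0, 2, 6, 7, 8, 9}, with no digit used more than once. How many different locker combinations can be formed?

With no repetition, fill the 5 digits in order: 6 choices, then 5, down to 2.
That product is 6 × 5 × 4 × 3 × 2 = 720.

720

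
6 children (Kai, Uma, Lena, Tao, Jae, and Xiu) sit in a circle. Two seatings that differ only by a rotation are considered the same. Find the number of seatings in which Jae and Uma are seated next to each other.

Glue Jae and Uma into a block (2 internal orders). Seating 5 units around a circle gives (4)! arrangements.
So 2 × (4)! = 2 × 24 = 48.

48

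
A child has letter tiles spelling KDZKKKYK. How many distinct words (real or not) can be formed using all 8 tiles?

336

Letter multiplicities in KDZKKKYK: D×1, K×5, Y×1, Z×1.
The number of distinct arrangements is 8!/(5!) = 40320/120 = 336.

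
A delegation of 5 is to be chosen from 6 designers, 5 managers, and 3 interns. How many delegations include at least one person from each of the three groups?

1365

With no constraint there are C(14,5) = 2002 possible selections.
Subtract selections that omit an entire group: no designers → C(8,5) = 56; no managers → C(9,5) = 126; no interns → C(11,5) = 462.
Add back selections omitting two groups (i.e. drawn from a single group): C(6,5) + C(5,5) + C(3,5) = 7.
By inclusion–exclusion: 2002 − 644 + 7 = 1365.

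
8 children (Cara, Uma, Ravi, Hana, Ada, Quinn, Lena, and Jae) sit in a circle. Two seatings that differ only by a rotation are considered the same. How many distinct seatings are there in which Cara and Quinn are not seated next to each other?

3600

All circular seatings of 8 people number (7)! = 5040.
Seatings with Cara beside Quinn: treat them as a block with 2 internal orders, giving 2 × (6)! = 1440.
Subtracting, 5040 − 1440 = 3600.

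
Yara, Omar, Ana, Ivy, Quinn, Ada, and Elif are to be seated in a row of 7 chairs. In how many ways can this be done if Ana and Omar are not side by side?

Of the 7! = 5040 arrangements, those with Ana and Omar adjacent number 2 × 6! = 1440 (treat the pair as a block with 2 internal orders).
So 5040 − 1440 = 3600 arrangements keep them apart.

3600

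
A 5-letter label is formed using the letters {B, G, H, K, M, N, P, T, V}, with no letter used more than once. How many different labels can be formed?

With no repetition, fill the 5 letters in order: 9 choices, then 8, down to 5.
9 × 8 × 7 × 6 × 5 = 15120.

15120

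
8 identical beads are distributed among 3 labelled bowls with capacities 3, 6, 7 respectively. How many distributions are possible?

Ignoring the caps, the number of non-negative solutions to x_1+…+x_3 = 8 is C(10,2) = 45.
Subtract solutions that violate a single cap (substitute x_i' = x_i − (cap_i+1)): x_1 ≥ 4 gives C(6,2) = 15; x_2 ≥ 7 gives C(3,2) = 3; x_3 ≥ 8 gives C(2,2) = 1. Together 19.
No two caps can be exceeded simultaneously, so the pair terms are all 0.
By inclusion–exclusion the count is 45 − 19 + 0 = 26.

26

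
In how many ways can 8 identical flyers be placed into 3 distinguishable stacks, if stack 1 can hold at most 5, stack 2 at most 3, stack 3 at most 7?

By stars and bars, unrestricted non-negative solutions to x_1+…+x_3 = 8 number C(8+2,2) = 45.
Subtract solutions that violate a single cap (substitute x_i' = x_i − (cap_i+1)): x_1 ≥ 6 gives C(4,2) = 6; x_2 ≥ 4 gives C(6,2) = 15; x_3 ≥ 8 gives C(2,2) = 1. Together 22.
No two caps can be exceeded simultaneously, so the pair terms are all 0.
By inclusion–exclusion the count is 45 − 22 + 0 = 23.

23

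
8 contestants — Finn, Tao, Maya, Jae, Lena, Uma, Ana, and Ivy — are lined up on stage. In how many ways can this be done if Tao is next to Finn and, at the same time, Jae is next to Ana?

2880

Treat {Tao,Finn} as one block (2 orders) and {Jae,Ana} as another (2 orders).
That leaves 6 units to arrange: 2 × 2 × 6! = 4 × 720 = 2880.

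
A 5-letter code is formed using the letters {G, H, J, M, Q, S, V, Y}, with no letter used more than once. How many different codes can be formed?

6720

Choose and order 5 of the 8 symbols: the first letter has 8 options, the next 7, and so on down to 4.
That product is 8 × 7 × 6 × 5 × 4 = 6720.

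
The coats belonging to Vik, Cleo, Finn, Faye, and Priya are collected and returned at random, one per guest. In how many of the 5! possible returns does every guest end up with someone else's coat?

44

Let Aᵢ be the assignments in which guest i gets their own coat. We want the size of the complement of A₁∪…∪A_5.
By inclusion–exclusion this is Σ_{j=0}^{5} (−1)^j C(5,j)·(5−j)!.
Computing: 120 − 120 + 60 − 20 + 5 − 1 = 44.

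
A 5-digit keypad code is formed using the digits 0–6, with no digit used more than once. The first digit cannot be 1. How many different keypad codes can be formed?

2160

The first digit has 7−1 = 6 choices (anything except 1).
The remaining 4 digits are filled from the other 6 symbols without repetition: 6 × 5 × 4 × 3 = 360.
Total: 6 × 360 = 2160.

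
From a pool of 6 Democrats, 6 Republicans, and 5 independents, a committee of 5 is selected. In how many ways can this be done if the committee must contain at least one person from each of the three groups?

4485

With no constraint there are C(17,5) = 6188 possible selections.
Subtract selections that omit an entire group: no Democrats → C(11,5) = 462; no Republicans → C(11,5) = 462; no independents → C(12,5) = 792.
Add back selections omitting two groups (i.e. drawn from a single group): C(6,5) + C(6,5) + C(5,5) = 13.
By inclusion–exclusion: 6188 − 1716 + 13 = 4485.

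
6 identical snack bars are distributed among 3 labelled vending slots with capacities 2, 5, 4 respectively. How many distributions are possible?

14

Ignoring the caps, the number of non-negative solutions to x_1+…+x_3 = 6 is C(8,2) = 28.
Subtract solutions that violate a single cap (substitute x_i' = x_i − (cap_i+1)): x_1 ≥ 3 gives C(5,2) = 10; x_2 ≥ 6 gives C(2,2) = 1; x_3 ≥ 5 gives C(3,2) = 3. Together 14.
No two caps can be exceeded simultaneously, so the pair terms are all 0.
By inclusion–exclusion the count is 28 − 14 + 0 = 14.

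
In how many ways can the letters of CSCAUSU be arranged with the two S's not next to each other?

450

Total arrangements of CSCAUSU: 7!/(2!·2!·2!) = 630.
If the two S's are adjacent, glue them into one block, leaving 6 items to arrange: (6)!/(2!·2!) = 180 ways.
Subtracting, 630 − 180 = 450 arrangements keep the S's apart.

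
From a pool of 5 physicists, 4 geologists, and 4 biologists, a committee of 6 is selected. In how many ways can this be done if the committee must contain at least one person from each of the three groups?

1520

Total 6-person selections from all 13: C(13,6) = 1716.
Selections missing a whole group: no physicists → C(8,6) = 28; no geologists → C(9,6) = 84; no biologists → C(9,6) = 84.
Add back selections omitting two groups (i.e. drawn from a single group): C(5,6) + C(4,6) + C(4,6) = 0.
By inclusion–exclusion: 1716 − 196 + 0 = 1520.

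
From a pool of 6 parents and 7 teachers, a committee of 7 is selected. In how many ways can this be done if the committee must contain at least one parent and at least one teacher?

With no constraint there are C(13,7) = 1716 possible selections.
Subtract selections that omit an entire group: no parents → C(7,7) = 1; no teachers → C(6,7) = 0.
Both groups omitted at once is impossible, so 1716 − 1 = 1715.

1715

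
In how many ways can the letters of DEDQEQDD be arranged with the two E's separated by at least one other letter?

315

There are 8!/(4!·2!·2!) = 420 arrangements of DEDQEQDD in total.
Arrangements with the E's together: treat EE as one letter, giving (7)!/(4!·2!) = 105.
Hence 420 − 105 = 315.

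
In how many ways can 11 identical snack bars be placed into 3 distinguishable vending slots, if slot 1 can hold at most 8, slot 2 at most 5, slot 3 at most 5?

30

Without the upper bounds there are C(13,2) = 78 ways to split 11 among 3 vending slots.
Subtract solutions that violate a single cap (substitute x_i' = x_i − (cap_i+1)): x_1 ≥ 9 gives C(4,2) = 6; x_2 ≥ 6 gives C(7,2) = 21; x_3 ≥ 6 gives C(7,2) = 21. Together 48.
No two caps can be exceeded simultaneously, so the pair terms are all 0.
By inclusion–exclusion the count is 78 − 48 + 0 = 30.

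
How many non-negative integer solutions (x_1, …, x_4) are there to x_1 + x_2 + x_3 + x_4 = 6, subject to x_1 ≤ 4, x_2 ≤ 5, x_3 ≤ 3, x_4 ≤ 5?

68

By stars and bars, unrestricted non-negative solutions to x_1+…+x_4 = 6 number C(6+3,3) = 84.
Subtract solutions that violate a single cap (substitute x_i' = x_i − (cap_i+1)): x_1 ≥ 5 gives C(4,3) = 4; x_2 ≥ 6 gives C(3,3) = 1; x_3 ≥ 4 gives C(5,3) = 10; x_4 ≥ 6 gives C(3,3) = 1. Together 16.
No two caps can be exceeded simultaneously, so the pair terms are all 0.
By inclusion–exclusion the count is 84 − 16 + 0 = 68.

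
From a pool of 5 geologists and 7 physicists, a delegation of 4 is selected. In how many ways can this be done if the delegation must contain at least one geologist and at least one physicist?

455

Total 4-person selections from all 12: C(12,4) = 495.
Selections missing a whole group: no geologists → C(7,4) = 35; no physicists → C(5,4) = 5.
Both groups omitted at once is impossible, so 495 − 40 = 455.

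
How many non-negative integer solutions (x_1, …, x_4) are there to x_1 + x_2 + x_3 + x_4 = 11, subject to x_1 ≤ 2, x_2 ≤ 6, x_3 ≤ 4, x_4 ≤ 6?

73

Ignoring the caps, the number of non-negative solutions to x_1+…+x_4 = 11 is C(14,3) = 364.
Subtract solutions that violate a single cap (substitute x_i' = x_i − (cap_i+1)): x_1 ≥ 3 gives C(11,3) = 165; x_2 ≥ 7 gives C(7,3) = 35; x_3 ≥ 5 gives C(9,3) = 84; x_4 ≥ 7 gives C(7,3) = 35. Together 319.
Add back pairs where two caps are both exceeded: 4 + 20 + 4 + 0 + 0 + 0 = 28.
By inclusion–exclusion the count is 364 − 319 + 28 = 73.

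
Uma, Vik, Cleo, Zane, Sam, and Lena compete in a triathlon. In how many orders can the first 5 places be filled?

This is an ordered selection of 5 from 6: P(6,5).
That gives 6 × 5 × 4 × 3 × 2 = 720.

720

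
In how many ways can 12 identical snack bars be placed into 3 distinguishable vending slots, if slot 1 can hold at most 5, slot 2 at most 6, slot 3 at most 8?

Without the upper bounds there are C(14,2) = 91 ways to split 12 among 3 vending slots.
Subtract solutions that violate a single cap (substitute x_i' = x_i − (cap_i+1)): x_1 ≥ 6 gives C(8,2) = 28; x_2 ≥ 7 gives C(7,2) = 21; x_3 ≥ 9 gives C(5,2) = 10. Together 59.
No two caps can be exceeded simultaneously, so the pair terms are all 0.
By inclusion–exclusion the count is 91 − 59 + 0 = 32.

32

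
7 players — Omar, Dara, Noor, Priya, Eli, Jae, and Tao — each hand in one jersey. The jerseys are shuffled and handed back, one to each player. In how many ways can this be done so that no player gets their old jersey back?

1854

Let Aᵢ be the assignments in which player i gets their old jersey. We want the size of the complement of A₁∪…∪A_7.
By inclusion–exclusion this is Σ_{j=0}^{7} (−1)^j C(7,j)·(7−j)!.
Computing: 5040 − 5040 + 2520 − 840 + 210 − 42 + 7 − 1 = 1854.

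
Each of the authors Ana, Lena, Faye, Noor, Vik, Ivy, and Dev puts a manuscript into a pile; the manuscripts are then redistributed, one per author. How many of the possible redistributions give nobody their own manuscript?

Let Aᵢ be the assignments in which author i gets their own manuscript. We want the size of the complement of A₁∪…∪A_7.
By inclusion–exclusion this is Σ_{j=0}^{7} (−1)^j C(7,j)·(7−j)!.
Computing: 5040 − 5040 + 2520 − 840 + 210 − 42 + 7 − 1 = 1854.

1854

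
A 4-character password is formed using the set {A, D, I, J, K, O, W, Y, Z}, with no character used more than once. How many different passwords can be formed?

3024

Choose and order 4 of the 9 symbols: the first character has 9 options, the next 8, then 7, 6.
9 × 8 × 7 × 6 = 3024.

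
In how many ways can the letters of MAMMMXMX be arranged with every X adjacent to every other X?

42

Treat the 2 copies of X as a single block. The multiset to arrange is then {XX, A, M, M, M, M, M}, 7 items in all.
That gives (7)!/(5!) = 42 arrangements.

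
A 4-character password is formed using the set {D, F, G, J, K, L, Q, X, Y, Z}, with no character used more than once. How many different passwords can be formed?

5040

With no repetition, fill the 4 characters in order: 10 choices, then 9, down to 7.
That product is 10 × 9 × 8 × 7 = 5040.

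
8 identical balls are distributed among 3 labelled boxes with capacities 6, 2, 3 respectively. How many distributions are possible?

Ignoring the caps, the number of non-negative solutions to x_1+…+x_3 = 8 is C(10,2) = 45.
Subtract solutions that violate a single cap (substitute x_i' = x_i − (cap_i+1)): x_1 ≥ 7 gives C(3,2) = 3; x_2 ≥ 3 gives C(7,2) = 21; x_3 ≥ 4 gives C(6,2) = 15. Together 39.
Add back pairs where two caps are both exceeded: 0 + 0 + 3 = 3.
By inclusion–exclusion the count is 45 − 39 + 3 = 9.

9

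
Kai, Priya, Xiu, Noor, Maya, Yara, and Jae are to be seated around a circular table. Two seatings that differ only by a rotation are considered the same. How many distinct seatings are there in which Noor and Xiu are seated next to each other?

Glue Noor and Xiu into a block (2 internal orders). Seating 6 units around a circle gives (5)! arrangements.
So 2 × (5)! = 2 × 120 = 240.

240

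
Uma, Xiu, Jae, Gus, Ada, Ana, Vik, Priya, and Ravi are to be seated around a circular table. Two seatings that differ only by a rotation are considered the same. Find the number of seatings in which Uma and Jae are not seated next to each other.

All circular seatings of 9 people number (8)! = 40320.
Seatings with Uma beside Jae: treat them as a block with 2 internal orders, giving 2 × (7)! = 10080.
Subtracting, 40320 − 10080 = 30240.

30240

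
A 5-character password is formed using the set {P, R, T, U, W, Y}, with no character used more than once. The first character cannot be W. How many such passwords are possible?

The first character has 6−1 = 5 choices (anything except W).
The remaining 4 characters are filled from the other 5 symbols without repetition: 5 × 4 × 3 × 2 = 120.
Total: 5 × 120 = 600.

600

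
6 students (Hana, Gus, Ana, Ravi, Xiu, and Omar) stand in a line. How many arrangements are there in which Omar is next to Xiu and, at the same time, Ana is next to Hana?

Treat {Omar,Xiu} as one block (2 orders) and {Ana,Hana} as another (2 orders).
That leaves 4 units to arrange: 2 × 2 × 4! = 4 × 24 = 96.

96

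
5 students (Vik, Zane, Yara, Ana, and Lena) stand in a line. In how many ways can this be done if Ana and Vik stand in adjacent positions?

48

Glue Ana and Vik into one block (2 internal orders), leaving 4 units to arrange in a row.
So the count is 2·(4)! = 48.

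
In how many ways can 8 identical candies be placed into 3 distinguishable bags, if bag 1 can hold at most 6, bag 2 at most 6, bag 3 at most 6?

36

By stars and bars, unrestricted non-negative solutions to x_1+…+x_3 = 8 number C(8+2,2) = 45.
Subtract solutions that violate a single cap (substitute x_i' = x_i − (cap_i+1)): x_1 ≥ 7 gives C(3,2) = 3; x_2 ≥ 7 gives C(3,2) = 3; x_3 ≥ 7 gives C(3,2) = 3. Together 9.
No two caps can be exceeded simultaneously, so the pair terms are all 0.
By inclusion–exclusion the count is 45 − 9 + 0 = 36.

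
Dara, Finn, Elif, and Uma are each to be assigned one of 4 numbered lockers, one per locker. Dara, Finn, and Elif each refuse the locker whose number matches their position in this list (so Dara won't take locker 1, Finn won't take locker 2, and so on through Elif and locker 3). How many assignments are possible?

Let Aᵢ (for i ∈ {1, 2, 3}) be the placements that put person i in their forbidden locker. Any j of these fix j positions, leaving (4−j)! ways to fill the rest, and there are C(3,j) ways to pick which j.
By inclusion–exclusion, the number of valid placements is Σ_{j=0}^{3} (−1)^j C(3,j)·(4−j)!.
Computing: 24 − 18 + 6 − 1 = 11.

11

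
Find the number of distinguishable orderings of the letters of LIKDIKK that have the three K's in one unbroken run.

60

Treat the 3 copies of K as a single block. The multiset to arrange is then {KKK, D, I, I, L}, 5 items in all.
That gives (5)!/(2!) = 60 arrangements.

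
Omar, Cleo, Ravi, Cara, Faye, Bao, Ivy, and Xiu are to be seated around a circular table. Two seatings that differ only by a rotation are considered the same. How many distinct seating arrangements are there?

5040

Around a circle, 8 distinct people have 8!/8 = (7)! = 5040 rotationally distinct seatings.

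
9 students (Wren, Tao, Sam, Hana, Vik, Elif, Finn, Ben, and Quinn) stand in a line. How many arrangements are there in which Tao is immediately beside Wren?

80640

Treat {Tao, Wren} as a single unit. There are 8 units to order, and the pair itself can be ordered 2 ways.
So the count is 2·(8)! = 80640.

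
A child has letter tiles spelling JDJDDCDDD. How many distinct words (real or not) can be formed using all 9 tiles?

Letter multiplicities in JDJDDCDDD: C×1, D×6, J×2.
Dividing 9! = 362880 by 6!·2! = 1440 for the repeated letters gives 252.

252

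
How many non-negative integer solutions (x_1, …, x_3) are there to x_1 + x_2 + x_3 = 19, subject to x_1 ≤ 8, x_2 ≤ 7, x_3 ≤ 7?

10

Ignoring the caps, the number of non-negative solutions to x_1+…+x_3 = 19 is C(21,2) = 210.
Subtract solutions that violate a single cap (substitute x_i' = x_i − (cap_i+1)): x_1 ≥ 9 gives C(12,2) = 66; x_2 ≥ 8 gives C(13,2) = 78; x_3 ≥ 8 gives C(13,2) = 78. Together 222.
Add back pairs where two caps are both exceeded: 6 + 6 + 10 = 22.
By inclusion–exclusion the count is 210 − 222 + 22 = 10.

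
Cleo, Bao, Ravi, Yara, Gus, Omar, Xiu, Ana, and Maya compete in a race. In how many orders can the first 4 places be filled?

There are 9 choices for 1st place, 8 for 2nd, and so on down to 6 for position 4.
That gives 9 × 8 × 7 × 6 = 3024.

3024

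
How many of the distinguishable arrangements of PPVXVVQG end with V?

1260

With the last slot taken by V, it remains to arrange the other 7 letters (PPXVVQG).
Those 7 letters have P appearing twice and V appearing twice, giving (7)!/(2!·2!) = 1260.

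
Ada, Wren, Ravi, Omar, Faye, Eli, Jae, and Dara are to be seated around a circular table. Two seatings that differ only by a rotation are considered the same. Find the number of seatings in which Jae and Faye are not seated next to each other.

Without the restriction there are (7)! = 5040 seatings.
Those with Jae next to Faye: fuse the pair into one unit and seat 7 units around a circle — 2·(6)! = 1440.
Subtracting, 5040 − 1440 = 3600.

3600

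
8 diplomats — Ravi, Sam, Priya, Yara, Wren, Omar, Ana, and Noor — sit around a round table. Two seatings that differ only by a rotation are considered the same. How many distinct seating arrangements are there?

5040

Seat Ravi anywhere (absorbing the rotational symmetry), then permute the other 7: (7)! = 5040.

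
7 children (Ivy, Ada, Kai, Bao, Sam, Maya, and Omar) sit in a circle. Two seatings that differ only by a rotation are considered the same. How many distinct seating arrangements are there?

720

Seat Ivy anywhere (absorbing the rotational symmetry), then permute the other 6: (6)! = 720.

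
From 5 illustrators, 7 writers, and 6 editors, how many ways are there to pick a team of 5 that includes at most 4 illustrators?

8567

Split by how many illustrators are chosen (0 through 4).
Sum: C(5,0)·C(13,5) + C(5,1)·C(13,4) + C(5,2)·C(13,3) + C(5,3)·C(13,2) + C(5,4)·C(13,1) = 1287 + 3575 + 2860 + 780 + 65 = 8567.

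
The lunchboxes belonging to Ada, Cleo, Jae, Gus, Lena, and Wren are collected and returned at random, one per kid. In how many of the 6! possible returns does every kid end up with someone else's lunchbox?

265

Count assignments avoiding every fixed point. For any j of the 6 kids fixed to their own lunchbox, the other 6−j can be arranged in (6−j)! ways.
By inclusion–exclusion this is Σ_{j=0}^{6} (−1)^j C(6,j)·(6−j)!.
Computing: 720 − 720 + 360 − 120 + 30 − 6 + 1 = 265.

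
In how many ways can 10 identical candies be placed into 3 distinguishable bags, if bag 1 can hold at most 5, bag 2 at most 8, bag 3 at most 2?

15

By stars and bars, unrestricted non-negative solutions to x_1+…+x_3 = 10 number C(10+2,2) = 66.
Subtract solutions that violate a single cap (substitute x_i' = x_i − (cap_i+1)): x_1 ≥ 6 gives C(6,2) = 15; x_2 ≥ 9 gives C(3,2) = 3; x_3 ≥ 3 gives C(9,2) = 36. Together 54.
Add back pairs where two caps are both exceeded: 0 + 3 + 0 = 3.
By inclusion–exclusion the count is 66 − 54 + 3 = 15.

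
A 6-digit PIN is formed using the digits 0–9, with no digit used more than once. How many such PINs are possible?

151200

With no repetition, fill the 6 digits in order: 10 choices, then 9, down to 5.
10 × 9 × 8 × 7 × 6 × 5 = 151200.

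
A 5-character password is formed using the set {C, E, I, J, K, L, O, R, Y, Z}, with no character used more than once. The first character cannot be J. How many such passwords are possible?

27216

The first character has 10−1 = 9 choices (anything except J).
The remaining 4 characters are filled from the other 9 symbols without repetition: 9 × 8 × 7 × 6 = 3024.
Total: 9 × 3024 = 27216.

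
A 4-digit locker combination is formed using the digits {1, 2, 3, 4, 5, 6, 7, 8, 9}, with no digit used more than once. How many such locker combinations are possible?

3024

Choose and order 4 of the 9 symbols: the first digit has 9 options, the next 8, then 7, 6.
That product is 9 × 8 × 7 × 6 = 3024.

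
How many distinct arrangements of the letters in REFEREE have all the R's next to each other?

Treat the 2 copies of R as a single block. The multiset to arrange is then {RR, E, E, E, E, F}, 6 items in all.
That gives (6)!/(4!) = 30 arrangements.

30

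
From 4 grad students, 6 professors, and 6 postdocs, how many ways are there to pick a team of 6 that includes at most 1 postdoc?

Split by how many postdocs are chosen (0 through 1).
Sum: C(6,0)·C(10,6) + C(6,1)·C(10,5) = 210 + 1512 = 1722.

1722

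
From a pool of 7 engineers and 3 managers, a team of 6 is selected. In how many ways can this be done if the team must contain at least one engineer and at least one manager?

With no constraint there are C(10,6) = 210 possible selections.
Subtract selections that omit an entire group: no engineers → C(3,6) = 0; no managers → C(7,6) = 7.
Both groups omitted at once is impossible, so 210 − 7 = 203.

203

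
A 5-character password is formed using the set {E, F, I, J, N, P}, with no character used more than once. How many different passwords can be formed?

With no repetition, fill the 5 characters in order: 6 choices, then 5, down to 2.
That product is 6 × 5 × 4 × 3 × 2 = 720.

720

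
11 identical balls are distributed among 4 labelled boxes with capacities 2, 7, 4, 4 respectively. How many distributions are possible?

56

Ignoring the caps, the number of non-negative solutions to x_1+…+x_4 = 11 is C(14,3) = 364.
Subtract solutions that violate a single cap (substitute x_i' = x_i − (cap_i+1)): x_1 ≥ 3 gives C(11,3) = 165; x_2 ≥ 8 gives C(6,3) = 20; x_3 ≥ 5 gives C(9,3) = 84; x_4 ≥ 5 gives C(9,3) = 84. Together 353.
Add back pairs where two caps are both exceeded: 1 + 20 + 20 + 0 + 0 + 4 = 45.
By inclusion–exclusion the count is 364 − 353 + 45 = 56.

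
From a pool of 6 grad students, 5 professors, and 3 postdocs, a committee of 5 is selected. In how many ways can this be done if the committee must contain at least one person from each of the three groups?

With no constraint there are C(14,5) = 2002 possible selections.
Selections missing a whole group: no grad students → C(8,5) = 56; no professors → C(9,5) = 126; no postdocs → C(11,5) = 462.
Add back selections omitting two groups (i.e. drawn from a single group): C(6,5) + C(5,5) + C(3,5) = 7.
By inclusion–exclusion: 2002 − 644 + 7 = 1365.

1365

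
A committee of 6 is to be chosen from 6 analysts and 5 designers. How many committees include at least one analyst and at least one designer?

461

Unrestricted: C(11,6) = 462 ways to pick any 6 of the 11.
Subtract selections that omit an entire group: no analysts → C(5,6) = 0; no designers → C(6,6) = 1.
Both groups omitted at once is impossible, so 462 − 1 = 461.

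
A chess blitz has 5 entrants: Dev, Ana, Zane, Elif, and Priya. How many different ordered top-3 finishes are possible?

60

There are 5 choices for 1st place, 4 for 2nd, and 3 for 3rd.
That gives 5 × 4 × 3 = 60.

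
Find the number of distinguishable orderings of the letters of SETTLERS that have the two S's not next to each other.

There are 8!/(2!·2!·2!) = 5040 arrangements of SETTLERS in total.
Arrangements with the S's together: treat SS as one letter, giving (7)!/(2!·2!) = 1260.
Hence 5040 − 1260 = 3780.

3780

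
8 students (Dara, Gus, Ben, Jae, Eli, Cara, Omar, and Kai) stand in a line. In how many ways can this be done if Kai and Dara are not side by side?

30240

Of the 8! = 40320 arrangements, those with Kai and Dara adjacent number 2 × 7! = 10080 (treat the pair as a block with 2 internal orders).
Complementary counting: 40320 − 10080 = 30240.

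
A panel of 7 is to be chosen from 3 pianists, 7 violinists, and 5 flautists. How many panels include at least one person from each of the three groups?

Total 7-person selections from all 15: C(15,7) = 6435.
Subtract selections that omit an entire group: no pianists → C(12,7) = 792; no violinists → C(8,7) = 8; no flautists → C(10,7) = 120.
Add back selections omitting two groups (i.e. drawn from a single group): C(3,7) + C(7,7) + C(5,7) = 1.
By inclusion–exclusion: 6435 − 920 + 1 = 5516.

5516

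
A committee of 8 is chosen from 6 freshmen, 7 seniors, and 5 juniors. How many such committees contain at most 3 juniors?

Split by how many juniors are chosen (0 through 3).
Sum: C(5,0)·C(13,8) + C(5,1)·C(13,7) + C(5,2)·C(13,6) + C(5,3)·C(13,5) = 1287 + 8580 + 17160 + 12870 = 39897.

39897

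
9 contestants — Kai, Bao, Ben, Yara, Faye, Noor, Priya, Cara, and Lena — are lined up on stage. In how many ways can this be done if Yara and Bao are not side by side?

282240

There are 9! = 362880 arrangements in all. If Yara and Bao are adjacent, merging them into one block gives 2·(8)! = 80640 arrangements.
So 362880 − 80640 = 282240 arrangements keep them apart.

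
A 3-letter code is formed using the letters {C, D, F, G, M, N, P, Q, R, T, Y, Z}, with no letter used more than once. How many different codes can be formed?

This is a permutation of 3 out of 12: P(12,3) = 12!/9!.
That product is 12 × 11 × 10 = 1320.

1320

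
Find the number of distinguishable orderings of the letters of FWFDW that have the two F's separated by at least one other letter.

18

There are 5!/(2!·2!) = 30 arrangements of FWFDW in total.
If the two F's are adjacent, glue them into one block, leaving 4 items to arrange: (4)!/(2!) = 12 ways.
Subtracting, 30 − 12 = 18 arrangements keep the F's apart.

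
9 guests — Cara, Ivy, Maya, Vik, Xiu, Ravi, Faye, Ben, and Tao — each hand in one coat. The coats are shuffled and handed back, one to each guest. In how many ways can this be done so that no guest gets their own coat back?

133496

Let Aᵢ be the assignments in which guest i gets their own coat. We want the size of the complement of A₁∪…∪A_9.
By inclusion–exclusion this is Σ_{j=0}^{9} (−1)^j C(9,j)·(9−j)!.
Computing: 362880 − 362880 + 181440 − 60480 + 15120 − 3024 + 504 − 72 + 9 − 1 = 133496.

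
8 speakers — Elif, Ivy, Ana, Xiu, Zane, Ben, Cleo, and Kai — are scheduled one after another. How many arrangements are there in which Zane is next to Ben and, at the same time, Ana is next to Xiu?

Treat {Zane,Ben} as one block (2 orders) and {Ana,Xiu} as another (2 orders).
That leaves 6 units to arrange: 2 × 2 × 6! = 4 × 720 = 2880.

2880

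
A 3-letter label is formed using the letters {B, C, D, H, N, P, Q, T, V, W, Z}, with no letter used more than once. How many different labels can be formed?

990

With no repetition, fill the 3 letters in order: 11 choices, then 10, down to 9.
That product is 11 × 10 × 9 = 990.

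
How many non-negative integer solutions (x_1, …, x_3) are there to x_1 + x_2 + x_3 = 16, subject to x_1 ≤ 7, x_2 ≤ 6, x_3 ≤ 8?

Without the upper bounds there are C(18,2) = 153 ways to split 16 among 3 variables.
Subtract solutions that violate a single cap (substitute x_i' = x_i − (cap_i+1)): x_1 ≥ 8 gives C(10,2) = 45; x_2 ≥ 7 gives C(11,2) = 55; x_3 ≥ 9 gives C(9,2) = 36. Together 136.
Add back pairs where two caps are both exceeded: 3 + 0 + 1 = 4.
By inclusion–exclusion the count is 153 − 136 + 4 = 21.

21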